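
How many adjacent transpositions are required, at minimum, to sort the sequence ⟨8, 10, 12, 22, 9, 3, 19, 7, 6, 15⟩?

24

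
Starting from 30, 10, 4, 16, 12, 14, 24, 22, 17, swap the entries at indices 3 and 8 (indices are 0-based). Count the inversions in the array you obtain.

Positions 3 and 8 hold 16 and 17; after swapping, the array is [30, 10, 4, 17, 12, 14, 24, 22, 16].
Count, for each position, how many later elements it exceeds:
30: 8
10: 1
4: 0
17: 3
12: 0
14: 0
24: 2
22: 1
16: 0
Sum: 8 + 1 + 0 + 3 + 0 + 0 + 2 + 1 + 0 = 15

15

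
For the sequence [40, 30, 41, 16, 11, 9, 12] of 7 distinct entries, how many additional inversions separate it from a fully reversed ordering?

4

Maximum inversions for 7 distinct elements is C(7, 2) = 7·6/2 = 21.
Current inversions — for each element, count later smaller elements:
40: 5
30: 4
41: 4
16: 3
11: 1
9: 0
12: 0
Current total: 5 + 4 + 4 + 3 + 1 + 0 + 0 = 17
Shortfall: 21 − 17 = 4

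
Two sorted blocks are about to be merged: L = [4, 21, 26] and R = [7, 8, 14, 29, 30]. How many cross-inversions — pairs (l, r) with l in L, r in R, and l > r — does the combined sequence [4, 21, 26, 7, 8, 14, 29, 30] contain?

There are 6 cross-inversions.

Take each right-half value and tally the left-half values above it:
r = 7: 21, 26 → 2
r = 8: 21, 26 → 2
r = 14: 21, 26 → 2
r = 29: none → 0
r = 30: none → 0
Cross-inversions: 2 + 2 + 2 + 0 + 0 = 6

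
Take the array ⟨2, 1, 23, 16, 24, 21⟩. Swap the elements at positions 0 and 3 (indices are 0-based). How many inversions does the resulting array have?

Positions 0 and 3 hold 2 and 16; after swapping, the array is [16, 1, 23, 2, 24, 21].
For each element, count later entries that are smaller:
16: 2
1: 0
23: 2
2: 0
24: 1
21: 0
Sum: 2 + 0 + 2 + 0 + 1 + 0 = 5

5 inversions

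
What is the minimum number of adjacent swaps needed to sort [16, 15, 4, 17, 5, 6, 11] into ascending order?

12

Minimum adjacent swaps = number of inversions (each swap of adjacent out-of-order elements removes one inversion and no swap can remove more).
Count inversions — for each element, later elements that are smaller:
16: 15, 4, 5, 6, 11 → 5
15: 4, 5, 6, 11 → 4
4: none → 0
17: 5, 6, 11 → 3
5: none → 0
6: none → 0
11: none → 0
Total inversions: 5 + 4 + 0 + 3 + 0 + 0 + 0 = 12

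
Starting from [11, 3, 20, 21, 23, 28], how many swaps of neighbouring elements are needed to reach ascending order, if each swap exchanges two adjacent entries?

The minimum number of adjacent swaps to sort an array equals its inversion count, since every such swap removes exactly one inversion.
Count inversions — for each element, later elements that are smaller:
11: 3 → 1
3: none → 0
20: none → 0
21: none → 0
23: none → 0
28: none → 0
Total inversions: 1 + 0 + 0 + 0 + 0 + 0 = 1

1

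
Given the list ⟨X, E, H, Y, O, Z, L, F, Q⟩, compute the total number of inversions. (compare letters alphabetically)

Out-of-order pairs: 17

Element-by-element contributions:
X: 6
E: 0
H: 1
Y: 4
O: 2
Z: 3
L: 1
F: 0
Q: 0
Sum: 6 + 0 + 1 + 4 + 2 + 3 + 1 + 0 + 0 = 17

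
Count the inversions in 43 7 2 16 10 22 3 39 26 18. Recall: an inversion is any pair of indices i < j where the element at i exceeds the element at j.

19

Count, for each position, how many later elements it exceeds:
43: 9
7: 2
2: 0
16: 2
10: 1
22: 2
3: 0
39: 2
26: 1
18: 0
Sum: 9 + 2 + 0 + 2 + 1 + 2 + 0 + 2 + 1 + 0 = 19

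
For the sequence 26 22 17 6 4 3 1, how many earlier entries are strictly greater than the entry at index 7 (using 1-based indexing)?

The element at index 7 is 1.
Elements before it: 26, 22, 17, 6, 4, 3
Those larger than 1: 26, 22, 17, 6, 4, 3

6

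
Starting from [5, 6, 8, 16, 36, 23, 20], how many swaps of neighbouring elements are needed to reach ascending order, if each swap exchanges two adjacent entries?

There are 3 adjacent swaps.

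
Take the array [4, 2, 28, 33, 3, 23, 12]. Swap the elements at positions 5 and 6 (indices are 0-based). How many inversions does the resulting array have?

8 inversions

Positions 5 and 6 hold 23 and 12; after swapping, the array is [4, 2, 28, 33, 3, 12, 23].
Element-by-element contributions:
4: 2
2: 0
28: 3
33: 3
3: 0
12: 0
23: 0
Sum: 2 + 0 + 3 + 3 + 0 + 0 + 0 = 8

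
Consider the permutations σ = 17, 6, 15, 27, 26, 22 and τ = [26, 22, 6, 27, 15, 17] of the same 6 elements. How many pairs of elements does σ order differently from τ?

Assign each item its position (1..6) in the first ordering, then rewrite the second ordering as that position sequence:
positions: 17→1, 6→2, 15→3, 27→4, 26→5, 22→6
second ordering as positions: [5, 6, 2, 4, 3, 1]
Discordant pairs = inversions in this position sequence.
5: 2, 4, 3, 1 → 4
6: 2, 4, 3, 1 → 4
2: 1 → 1
4: 3, 1 → 2
3: 1 → 1
1: 0
Total: 4 + 4 + 1 + 2 + 1 + 0 = 12

There are 12 discordant pairs.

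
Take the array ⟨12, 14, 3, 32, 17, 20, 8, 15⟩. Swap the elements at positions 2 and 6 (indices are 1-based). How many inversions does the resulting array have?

Inversions: 15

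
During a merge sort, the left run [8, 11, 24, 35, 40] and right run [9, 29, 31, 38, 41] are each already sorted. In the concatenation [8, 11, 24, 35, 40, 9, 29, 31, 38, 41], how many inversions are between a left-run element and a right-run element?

Count, for every r in R, how many entries of L exceed r:
r = 9: 11, 24, 35, 40 → 4
r = 29: 35, 40 → 2
r = 31: 35, 40 → 2
r = 38: 40 → 1
r = 41: none → 0
Cross-inversions: 4 + 2 + 2 + 1 + 0 = 9

There are 9 split inversions.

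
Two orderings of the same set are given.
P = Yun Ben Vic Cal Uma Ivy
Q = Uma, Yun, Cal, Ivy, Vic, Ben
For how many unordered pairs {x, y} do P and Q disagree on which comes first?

Assign each item its position (1..6) in the first ordering, then rewrite the second ordering as that position sequence:
positions: Yun→1, Ben→2, Vic→3, Cal→4, Uma→5, Ivy→6
second ordering as positions: [5, 1, 4, 6, 3, 2]
Discordant pairs = inversions in this position sequence.
5: 1, 4, 3, 2 → 4
1: 0
4: 3, 2 → 2
6: 3, 2 → 2
3: 2 → 1
2: 0
Total: 4 + 0 + 2 + 2 + 1 + 0 = 9

9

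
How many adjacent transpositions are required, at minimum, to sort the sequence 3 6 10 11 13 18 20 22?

The minimum number of adjacent swaps to sort an array equals its inversion count, since every such swap removes exactly one inversion.
Count inversions — for each element, later elements that are smaller:
3: none → 0
6: none → 0
10: none → 0
11: none → 0
13: none → 0
18: none → 0
20: none → 0
22: none → 0
Total inversions: 0 + 0 + 0 + 0 + 0 + 0 + 0 + 0 = 0

Swaps: 0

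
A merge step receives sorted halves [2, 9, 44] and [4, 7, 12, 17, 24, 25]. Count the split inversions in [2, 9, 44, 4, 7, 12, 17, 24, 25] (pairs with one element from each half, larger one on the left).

Count, for every r in R, how many entries of L exceed r:
r = 4: 9, 44 → 2
r = 7: 9, 44 → 2
r = 12: 44 → 1
r = 17: 44 → 1
r = 24: 44 → 1
r = 25: 44 → 1
Cross-inversions: 2 + 2 + 1 + 1 + 1 + 1 = 8

8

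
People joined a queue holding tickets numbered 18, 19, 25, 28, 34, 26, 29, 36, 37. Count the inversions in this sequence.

Sweep left to right; for each value list the smaller values that follow it:
18: 0
19: 0
25: 0
28: 1
34: 2
26: 0
29: 0
36: 0
37: 0
Sum: 0 + 0 + 0 + 1 + 2 + 0 + 0 + 0 + 0 = 3

Out-of-order pairs: 3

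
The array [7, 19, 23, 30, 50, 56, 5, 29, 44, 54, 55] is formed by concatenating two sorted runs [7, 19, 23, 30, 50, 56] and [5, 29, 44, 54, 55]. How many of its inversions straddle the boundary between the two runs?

Cross-inversions: 13

Count, for every r in R, how many entries of L exceed r:
r = 5: 7, 19, 23, 30, 50, 56 → 6
r = 29: 30, 50, 56 → 3
r = 44: 50, 56 → 2
r = 54: 56 → 1
r = 55: 56 → 1
Cross-inversions: 6 + 3 + 2 + 1 + 1 = 13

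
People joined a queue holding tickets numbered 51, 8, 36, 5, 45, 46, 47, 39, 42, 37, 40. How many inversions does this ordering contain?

Sweep left to right; for each value list the smaller values that follow it:
51 → 8, 36, 5, 45, 46, 47, 39, 42, 37, 40 → 10
8 → 5 → 1
36 → 5 → 1
5 → none → 0
45 → 39, 42, 37, 40 → 4
46 → 39, 42, 37, 40 → 4
47 → 39, 42, 37, 40 → 4
39 → 37 → 1
42 → 37, 40 → 2
37 → none → 0
40 → none → 0
Sum: 10 + 1 + 1 + 0 + 4 + 4 + 4 + 1 + 2 + 0 + 0 = 27

27 out-of-order pairs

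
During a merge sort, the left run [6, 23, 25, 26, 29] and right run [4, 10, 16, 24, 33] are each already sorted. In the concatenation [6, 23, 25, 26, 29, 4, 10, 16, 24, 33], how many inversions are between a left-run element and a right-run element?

There are 16 split inversions.

Count, for every r in R, how many entries of L exceed r:
r = 4: 6, 23, 25, 26, 29 → 5
r = 10: 23, 25, 26, 29 → 4
r = 16: 23, 25, 26, 29 → 4
r = 24: 25, 26, 29 → 3
r = 33: none → 0
Cross-inversions: 5 + 4 + 4 + 3 + 0 = 16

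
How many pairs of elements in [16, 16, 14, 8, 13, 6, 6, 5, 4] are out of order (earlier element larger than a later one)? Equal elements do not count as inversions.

There are 33 inversions.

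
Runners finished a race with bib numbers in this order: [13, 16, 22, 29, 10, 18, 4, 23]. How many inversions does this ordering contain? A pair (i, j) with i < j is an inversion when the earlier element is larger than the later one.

13 inversions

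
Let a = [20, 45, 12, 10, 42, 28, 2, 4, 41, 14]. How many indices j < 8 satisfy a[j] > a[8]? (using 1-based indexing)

The element at index 8 is 4.
Elements before it: 20, 45, 12, 10, 42, 28, 2
Those larger than 4: 20, 45, 12, 10, 42, 28

6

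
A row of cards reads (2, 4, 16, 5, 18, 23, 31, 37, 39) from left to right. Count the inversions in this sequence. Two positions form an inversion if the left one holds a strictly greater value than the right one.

For each element, count later entries that are smaller:
2 → none → 0
4 → none → 0
16 → 5 → 1
5 → none → 0
18 → none → 0
23 → none → 0
31 → none → 0
37 → none → 0
39 → none → 0
Sum: 0 + 0 + 1 + 0 + 0 + 0 + 0 + 0 + 0 = 1

There is 1 out-of-order pair.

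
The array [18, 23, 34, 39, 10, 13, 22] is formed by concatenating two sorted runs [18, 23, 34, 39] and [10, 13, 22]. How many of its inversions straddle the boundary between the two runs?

11

Count, for every r in R, how many entries of L exceed r:
r = 10: 18, 23, 34, 39 → 4
r = 13: 18, 23, 34, 39 → 4
r = 22: 23, 34, 39 → 3
Cross-inversions: 4 + 4 + 3 = 11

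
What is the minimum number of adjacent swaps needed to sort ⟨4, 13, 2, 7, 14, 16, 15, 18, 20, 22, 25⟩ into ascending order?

Each adjacent swap fixes exactly one inversion, so the minimum swap count equals the number of inversions.
Count inversions — for each element, later elements that are smaller:
4: 2 → 1
13: 2, 7 → 2
2: none → 0
7: none → 0
14: none → 0
16: 15 → 1
15: none → 0
18: none → 0
20: none → 0
22: none → 0
25: none → 0
Total inversions: 1 + 2 + 0 + 0 + 0 + 1 + 0 + 0 + 0 + 0 + 0 = 4

4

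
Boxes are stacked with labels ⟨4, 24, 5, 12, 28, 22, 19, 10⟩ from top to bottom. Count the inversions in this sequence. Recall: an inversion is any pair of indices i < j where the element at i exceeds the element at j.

Element-by-element contributions:
4 → none → 0
24 → 5, 12, 22, 19, 10 → 5
5 → none → 0
12 → 10 → 1
28 → 22, 19, 10 → 3
22 → 19, 10 → 2
19 → 10 → 1
10 → none → 0
Sum: 0 + 5 + 0 + 1 + 3 + 2 + 1 + 0 = 12

12 out-of-order pairs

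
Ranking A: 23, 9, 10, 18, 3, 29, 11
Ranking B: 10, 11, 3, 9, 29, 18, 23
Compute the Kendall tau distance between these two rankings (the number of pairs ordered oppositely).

14

Assign each item its position (1..7) in the first ordering, then rewrite the second ordering as that position sequence:
positions: 23→1, 9→2, 10→3, 18→4, 3→5, 29→6, 11→7
second ordering as positions: [3, 7, 5, 2, 6, 4, 1]
Discordant pairs = inversions in this position sequence.
3: 2, 1 → 2
7: 5, 2, 6, 4, 1 → 5
5: 2, 4, 1 → 3
2: 1 → 1
6: 4, 1 → 2
4: 1 → 1
1: 0
Total: 2 + 5 + 3 + 1 + 2 + 1 + 0 = 14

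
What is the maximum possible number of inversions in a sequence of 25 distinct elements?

300 inversions

The maximum occurs when the array is in strictly decreasing order: every one of the C(25, 2) pairs is inverted.
C(25, 2) = 25·24/2 = 300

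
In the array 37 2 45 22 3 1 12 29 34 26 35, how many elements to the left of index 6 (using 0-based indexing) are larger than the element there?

3

The element at index 6 is 12.
Elements before it: 37, 2, 45, 22, 3, 1
Those larger than 12: 37, 45, 22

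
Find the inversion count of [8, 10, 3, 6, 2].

8

Element-by-element contributions:
8 → 3, 6, 2 → 3
10 → 3, 6, 2 → 3
3 → 2 → 1
6 → 2 → 1
2 → none → 0
Sum: 3 + 3 + 1 + 1 + 0 = 8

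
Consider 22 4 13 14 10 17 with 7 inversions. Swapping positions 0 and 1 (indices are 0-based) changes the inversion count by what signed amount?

Positions 0 and 1 hold 22 and 4; after swapping, the array is [4, 22, 13, 14, 10, 17].
Element-by-element contributions:
4: 0
22: 4
13: 1
14: 1
10: 0
17: 0
Sum: 0 + 4 + 1 + 1 + 0 + 0 = 6
Change: 6 − 7 = -1

-1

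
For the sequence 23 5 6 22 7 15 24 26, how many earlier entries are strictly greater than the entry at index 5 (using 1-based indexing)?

The element at index 5 is 7.
Elements before it: 23, 5, 6, 22
Those larger than 7: 23, 22

2 such elements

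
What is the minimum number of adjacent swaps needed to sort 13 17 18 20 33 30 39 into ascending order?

The minimum number of adjacent swaps to sort an array equals its inversion count, since every such swap removes exactly one inversion.
Count inversions — for each element, later elements that are smaller:
13: none → 0
17: none → 0
18: none → 0
20: none → 0
33: 30 → 1
30: none → 0
39: none → 0
Total inversions: 0 + 0 + 0 + 0 + 1 + 0 + 0 = 1

There is 1 swap.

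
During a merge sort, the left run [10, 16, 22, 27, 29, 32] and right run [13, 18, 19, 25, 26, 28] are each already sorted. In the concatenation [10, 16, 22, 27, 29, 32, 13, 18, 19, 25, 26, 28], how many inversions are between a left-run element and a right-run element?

Count, for every r in R, how many entries of L exceed r:
r = 13: 16, 22, 27, 29, 32 → 5
r = 18: 22, 27, 29, 32 → 4
r = 19: 22, 27, 29, 32 → 4
r = 25: 27, 29, 32 → 3
r = 26: 27, 29, 32 → 3
r = 28: 29, 32 → 2
Cross-inversions: 5 + 4 + 4 + 3 + 3 + 2 = 21

Split inversions: 21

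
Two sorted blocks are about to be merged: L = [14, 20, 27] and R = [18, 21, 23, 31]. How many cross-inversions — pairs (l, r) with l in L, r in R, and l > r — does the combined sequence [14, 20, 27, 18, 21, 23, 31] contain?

Split inversions: 4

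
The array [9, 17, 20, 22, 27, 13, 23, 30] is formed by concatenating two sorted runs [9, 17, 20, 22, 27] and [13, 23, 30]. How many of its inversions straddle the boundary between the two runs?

Count, for every r in R, how many entries of L exceed r:
r = 13: 17, 20, 22, 27 → 4
r = 23: 27 → 1
r = 30: none → 0
Cross-inversions: 4 + 1 + 0 = 5

There are 5 cross-inversions.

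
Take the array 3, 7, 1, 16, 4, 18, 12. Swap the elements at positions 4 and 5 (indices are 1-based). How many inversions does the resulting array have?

5

Positions 4 and 5 hold 16 and 4; after swapping, the array is [3, 7, 1, 4, 16, 18, 12].
Sweep left to right; for each value list the smaller values that follow it:
3 → 1 → 1
7 → 1, 4 → 2
1 → none → 0
4 → none → 0
16 → 12 → 1
18 → 12 → 1
12 → none → 0
Sum: 1 + 2 + 0 + 0 + 1 + 1 + 0 = 5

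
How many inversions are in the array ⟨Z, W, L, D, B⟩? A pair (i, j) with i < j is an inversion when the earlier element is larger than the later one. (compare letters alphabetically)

10 inversions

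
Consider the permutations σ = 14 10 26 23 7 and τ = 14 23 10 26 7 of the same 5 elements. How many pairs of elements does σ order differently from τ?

2

Assign each item its position (1..5) in the first ordering, then rewrite the second ordering as that position sequence:
positions: 14→1, 10→2, 26→3, 23→4, 7→5
second ordering as positions: [1, 4, 2, 3, 5]
Discordant pairs = inversions in this position sequence.
1: 0
4: 2, 3 → 2
2: 0
3: 0
5: 0
Total: 0 + 2 + 0 + 0 + 0 = 2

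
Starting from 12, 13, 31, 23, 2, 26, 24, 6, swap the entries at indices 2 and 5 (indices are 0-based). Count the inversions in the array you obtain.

13

Positions 2 and 5 hold 31 and 26; after swapping, the array is [12, 13, 26, 23, 2, 31, 24, 6].
Element-by-element contributions:
12 → 2, 6 → 2
13 → 2, 6 → 2
26 → 23, 2, 24, 6 → 4
23 → 2, 6 → 2
2 → none → 0
31 → 24, 6 → 2
24 → 6 → 1
6 → none → 0
Sum: 2 + 2 + 4 + 2 + 0 + 2 + 1 + 0 = 13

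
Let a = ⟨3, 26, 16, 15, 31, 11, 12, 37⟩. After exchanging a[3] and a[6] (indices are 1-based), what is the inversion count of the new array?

8 inversions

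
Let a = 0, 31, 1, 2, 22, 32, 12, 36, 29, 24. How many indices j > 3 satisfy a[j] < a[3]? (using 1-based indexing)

0 such elements

The element at index 3 is 1.
Elements after it: 2, 22, 32, 12, 36, 29, 24
None of them are smaller than 1.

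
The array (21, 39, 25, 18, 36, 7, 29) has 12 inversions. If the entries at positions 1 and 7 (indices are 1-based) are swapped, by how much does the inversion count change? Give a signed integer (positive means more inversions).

+3

Positions 1 and 7 hold 21 and 29; after swapping, the array is [29, 39, 25, 18, 36, 7, 21].
Sweep left to right; for each value list the smaller values that follow it:
29: 4
39: 5
25: 3
18: 1
36: 2
7: 0
21: 0
Sum: 4 + 5 + 3 + 1 + 2 + 0 + 0 = 15
Change: 15 − 12 = +3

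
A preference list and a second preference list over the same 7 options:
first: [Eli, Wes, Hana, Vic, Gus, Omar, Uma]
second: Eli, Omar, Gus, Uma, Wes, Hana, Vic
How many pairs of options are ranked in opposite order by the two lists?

Assign each item its position (1..7) in the first ordering, then rewrite the second ordering as that position sequence:
positions: Eli→1, Wes→2, Hana→3, Vic→4, Gus→5, Omar→6, Uma→7
second ordering as positions: [1, 6, 5, 7, 2, 3, 4]
Discordant pairs = inversions in this position sequence.
1: 0
6: 5, 2, 3, 4 → 4
5: 2, 3, 4 → 3
7: 2, 3, 4 → 3
2: 0
3: 0
4: 0
Total: 0 + 4 + 3 + 3 + 0 + 0 + 0 = 10

10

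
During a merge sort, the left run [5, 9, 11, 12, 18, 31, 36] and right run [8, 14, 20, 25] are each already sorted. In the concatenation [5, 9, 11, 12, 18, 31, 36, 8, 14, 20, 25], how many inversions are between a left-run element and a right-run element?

13 split inversions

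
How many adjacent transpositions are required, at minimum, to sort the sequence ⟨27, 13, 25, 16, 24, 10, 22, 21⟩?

Minimum adjacent swaps = number of inversions (each swap of adjacent out-of-order elements removes one inversion and no swap can remove more).
Count inversions — for each element, later elements that are smaller:
27: 13, 25, 16, 24, 10, 22, 21 → 7
13: 10 → 1
25: 16, 24, 10, 22, 21 → 5
16: 10 → 1
24: 10, 22, 21 → 3
10: none → 0
22: 21 → 1
21: none → 0
Total inversions: 7 + 1 + 5 + 1 + 3 + 0 + 1 + 0 = 18

Adjacent swaps: 18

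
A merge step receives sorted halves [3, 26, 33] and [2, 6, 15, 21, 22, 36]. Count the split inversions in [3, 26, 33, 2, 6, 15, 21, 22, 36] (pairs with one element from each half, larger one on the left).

Split inversions: 11

For each element r of the right run, count left-run elements greater than r:
r = 2: 3, 26, 33 → 3
r = 6: 26, 33 → 2
r = 15: 26, 33 → 2
r = 21: 26, 33 → 2
r = 22: 26, 33 → 2
r = 36: none → 0
Cross-inversions: 3 + 2 + 2 + 2 + 2 + 0 = 11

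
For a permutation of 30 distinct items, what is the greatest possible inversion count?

435

A reversed (strictly descending) arrangement makes every pair an inversion, giving C(30, 2) inversions.
C(30, 2) = 30·29/2 = 435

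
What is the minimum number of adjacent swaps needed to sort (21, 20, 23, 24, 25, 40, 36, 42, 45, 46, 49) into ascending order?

2

Each adjacent swap fixes exactly one inversion, so the minimum swap count equals the number of inversions.
Count inversions — for each element, later elements that are smaller:
21: 20 → 1
20: none → 0
23: none → 0
24: none → 0
25: none → 0
40: 36 → 1
36: none → 0
42: none → 0
45: none → 0
46: none → 0
49: none → 0
Total inversions: 1 + 0 + 0 + 0 + 0 + 1 + 0 + 0 + 0 + 0 + 0 = 2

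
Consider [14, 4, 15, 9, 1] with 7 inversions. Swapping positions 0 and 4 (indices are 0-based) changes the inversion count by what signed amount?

Positions 0 and 4 hold 14 and 1; after swapping, the array is [1, 4, 15, 9, 14].
Count, for each position, how many later elements it exceeds:
1: 0
4: 0
15: 2
9: 0
14: 0
Sum: 0 + 0 + 2 + 0 + 0 = 2
Change: 2 − 7 = -5

-5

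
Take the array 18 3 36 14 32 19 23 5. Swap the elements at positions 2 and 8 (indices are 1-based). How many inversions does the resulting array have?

Positions 2 and 8 hold 3 and 5; after swapping, the array is [18, 5, 36, 14, 32, 19, 23, 3].
Element-by-element contributions:
18: 3
5: 1
36: 5
14: 1
32: 3
19: 1
23: 1
3: 0
Sum: 3 + 1 + 5 + 1 + 3 + 1 + 1 + 0 = 15

15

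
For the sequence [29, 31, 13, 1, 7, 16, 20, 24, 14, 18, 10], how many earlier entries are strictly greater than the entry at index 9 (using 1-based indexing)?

5

The element at index 9 is 14.
Elements before it: 29, 31, 13, 1, 7, 16, 20, 24
Those larger than 14: 29, 31, 16, 20, 24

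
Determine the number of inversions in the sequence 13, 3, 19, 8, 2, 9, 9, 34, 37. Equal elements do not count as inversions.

Element-by-element contributions:
13: 5
3: 1
19: 4
8: 1
2: 0
9: 0
9: 0
34: 0
37: 0
Sum: 5 + 1 + 4 + 1 + 0 + 0 + 0 + 0 + 0 = 11

There are 11 out-of-order pairs.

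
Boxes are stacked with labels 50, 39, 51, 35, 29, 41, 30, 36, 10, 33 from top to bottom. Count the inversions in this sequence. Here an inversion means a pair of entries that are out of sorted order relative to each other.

Out-of-order pairs: 33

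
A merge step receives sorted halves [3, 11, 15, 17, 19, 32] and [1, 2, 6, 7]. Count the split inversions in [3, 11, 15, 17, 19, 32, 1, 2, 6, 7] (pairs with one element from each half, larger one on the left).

22 split inversions

For each element r of the right run, count left-run elements greater than r:
r = 1: 3, 11, 15, 17, 19, 32 → 6
r = 2: 3, 11, 15, 17, 19, 32 → 6
r = 6: 11, 15, 17, 19, 32 → 5
r = 7: 11, 15, 17, 19, 32 → 5
Cross-inversions: 6 + 6 + 5 + 5 = 22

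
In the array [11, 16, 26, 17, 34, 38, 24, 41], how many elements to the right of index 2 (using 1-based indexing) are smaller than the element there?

0

The element at index 2 is 16.
Elements after it: 26, 17, 34, 38, 24, 41
None of them are smaller than 16.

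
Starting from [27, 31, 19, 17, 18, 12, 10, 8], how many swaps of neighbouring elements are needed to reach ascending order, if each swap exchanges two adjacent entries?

Swaps: 26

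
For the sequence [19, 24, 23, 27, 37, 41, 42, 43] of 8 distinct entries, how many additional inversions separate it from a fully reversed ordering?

27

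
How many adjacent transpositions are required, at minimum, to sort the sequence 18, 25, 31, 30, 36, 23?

5

The minimum number of adjacent swaps to sort an array equals its inversion count, since every such swap removes exactly one inversion.
Count inversions — for each element, later elements that are smaller:
18: none → 0
25: 23 → 1
31: 30, 23 → 2
30: 23 → 1
36: 23 → 1
23: none → 0
Total inversions: 0 + 1 + 2 + 1 + 1 + 0 = 5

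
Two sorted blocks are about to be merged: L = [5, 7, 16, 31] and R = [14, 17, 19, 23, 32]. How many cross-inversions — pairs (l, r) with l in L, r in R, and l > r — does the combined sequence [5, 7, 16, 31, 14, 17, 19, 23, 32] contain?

There are 5 cross-inversions.

For each element r of the right run, count left-run elements greater than r:
r = 14: 16, 31 → 2
r = 17: 31 → 1
r = 19: 31 → 1
r = 23: 31 → 1
r = 32: none → 0
Cross-inversions: 2 + 1 + 1 + 1 + 0 = 5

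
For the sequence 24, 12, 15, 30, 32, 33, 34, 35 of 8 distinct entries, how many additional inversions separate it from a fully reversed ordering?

Maximum inversions for 8 distinct elements is C(8, 2) = 8·7/2 = 28.
Current inversions — for each element, count later smaller elements:
24: 2
12: 0
15: 0
30: 0
32: 0
33: 0
34: 0
35: 0
Current total: 2 + 0 + 0 + 0 + 0 + 0 + 0 + 0 = 2
Shortfall: 28 − 2 = 26

26 inversions short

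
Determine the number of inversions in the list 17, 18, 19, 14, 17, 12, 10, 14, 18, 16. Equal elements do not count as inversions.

Sweep left to right; for each value list the smaller values that follow it:
17 → 14, 12, 10, 14, 16 → 5
18 → 14, 17, 12, 10, 14, 16 → 6
19 → 14, 17, 12, 10, 14, 18, 16 → 7
14 → 12, 10 → 2
17 → 12, 10, 14, 16 → 4
12 → 10 → 1
10 → none → 0
14 → none → 0
18 → 16 → 1
16 → none → 0
Sum: 5 + 6 + 7 + 2 + 4 + 1 + 0 + 0 + 1 + 0 = 26

26 out-of-order pairs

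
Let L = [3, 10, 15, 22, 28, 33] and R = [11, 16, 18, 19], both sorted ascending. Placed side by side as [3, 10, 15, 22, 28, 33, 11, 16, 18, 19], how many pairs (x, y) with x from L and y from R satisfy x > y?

13

For each element r of the right run, count left-run elements greater than r:
r = 11: 15, 22, 28, 33 → 4
r = 16: 22, 28, 33 → 3
r = 18: 22, 28, 33 → 3
r = 19: 22, 28, 33 → 3
Cross-inversions: 4 + 3 + 3 + 3 = 13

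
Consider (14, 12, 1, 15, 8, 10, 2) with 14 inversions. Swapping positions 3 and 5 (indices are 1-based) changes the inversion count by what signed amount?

+1

Positions 3 and 5 hold 1 and 8; after swapping, the array is [14, 12, 8, 15, 1, 10, 2].
For each element, count later entries that are smaller:
14 → 12, 8, 1, 10, 2 → 5
12 → 8, 1, 10, 2 → 4
8 → 1, 2 → 2
15 → 1, 10, 2 → 3
1 → none → 0
10 → 2 → 1
2 → none → 0
Sum: 5 + 4 + 2 + 3 + 0 + 1 + 0 = 15
Change: 15 − 14 = +1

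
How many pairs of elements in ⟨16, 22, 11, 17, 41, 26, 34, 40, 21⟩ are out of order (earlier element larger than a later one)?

11 inversions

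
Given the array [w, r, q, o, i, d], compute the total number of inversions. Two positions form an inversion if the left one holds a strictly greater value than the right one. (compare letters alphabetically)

15

Sweep left to right; for each value list the smaller values that follow it:
w → r, q, o, i, d → 5
r → q, o, i, d → 4
q → o, i, d → 3
o → i, d → 2
i → d → 1
d → none → 0
Sum: 5 + 4 + 3 + 2 + 1 + 0 = 15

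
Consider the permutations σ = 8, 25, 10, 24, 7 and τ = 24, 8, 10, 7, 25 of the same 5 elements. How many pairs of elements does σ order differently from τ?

Assign each item its position (1..5) in the first ordering, then rewrite the second ordering as that position sequence:
positions: 8→1, 25→2, 10→3, 24→4, 7→5
second ordering as positions: [4, 1, 3, 5, 2]
Discordant pairs = inversions in this position sequence.
4: 1, 3, 2 → 3
1: 0
3: 2 → 1
5: 2 → 1
2: 0
Total: 3 + 0 + 1 + 1 + 0 = 5

5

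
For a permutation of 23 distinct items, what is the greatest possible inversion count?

253

A reversed (strictly descending) arrangement makes every pair an inversion, giving C(23, 2) inversions.
C(23, 2) = 23·22/2 = 253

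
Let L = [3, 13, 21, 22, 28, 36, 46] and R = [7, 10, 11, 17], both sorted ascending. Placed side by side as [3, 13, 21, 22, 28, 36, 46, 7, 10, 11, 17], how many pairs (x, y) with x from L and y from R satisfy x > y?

23 split inversions

For each element r of the right run, count left-run elements greater than r:
r = 7: 13, 21, 22, 28, 36, 46 → 6
r = 10: 13, 21, 22, 28, 36, 46 → 6
r = 11: 13, 21, 22, 28, 36, 46 → 6
r = 17: 21, 22, 28, 36, 46 → 5
Cross-inversions: 6 + 6 + 6 + 5 = 23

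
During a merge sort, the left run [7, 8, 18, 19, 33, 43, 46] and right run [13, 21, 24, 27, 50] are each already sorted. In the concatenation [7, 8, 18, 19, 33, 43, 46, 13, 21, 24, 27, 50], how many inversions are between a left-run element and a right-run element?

14 split inversions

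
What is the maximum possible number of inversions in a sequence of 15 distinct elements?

Inversions: 105

The maximum occurs when the array is in strictly decreasing order: every one of the C(15, 2) pairs is inverted.
C(15, 2) = 15·14/2 = 105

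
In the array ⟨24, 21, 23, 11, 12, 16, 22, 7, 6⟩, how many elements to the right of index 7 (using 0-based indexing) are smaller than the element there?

1 such element

The element at index 7 is 7.
Elements after it: 6
Those smaller than 7: 6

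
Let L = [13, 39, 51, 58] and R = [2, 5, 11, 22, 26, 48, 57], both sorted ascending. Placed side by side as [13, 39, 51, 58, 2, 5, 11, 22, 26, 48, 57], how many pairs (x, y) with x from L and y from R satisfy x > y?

21 split inversions

Take each right-half value and tally the left-half values above it:
r = 2: 13, 39, 51, 58 → 4
r = 5: 13, 39, 51, 58 → 4
r = 11: 13, 39, 51, 58 → 4
r = 22: 39, 51, 58 → 3
r = 26: 39, 51, 58 → 3
r = 48: 51, 58 → 2
r = 57: 58 → 1
Cross-inversions: 4 + 4 + 4 + 3 + 3 + 2 + 1 = 21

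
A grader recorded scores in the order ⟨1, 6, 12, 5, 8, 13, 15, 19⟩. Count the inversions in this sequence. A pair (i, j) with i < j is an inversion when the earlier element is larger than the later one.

Element-by-element contributions:
1 → none → 0
6 → 5 → 1
12 → 5, 8 → 2
5 → none → 0
8 → none → 0
13 → none → 0
15 → none → 0
19 → none → 0
Sum: 0 + 1 + 2 + 0 + 0 + 0 + 0 + 0 = 3

There are 3 inversions.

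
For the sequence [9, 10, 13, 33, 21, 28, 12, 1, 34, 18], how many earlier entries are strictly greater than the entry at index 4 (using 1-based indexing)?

The element at index 4 is 33.
Elements before it: 9, 10, 13
None of them are larger than 33.

0 such elements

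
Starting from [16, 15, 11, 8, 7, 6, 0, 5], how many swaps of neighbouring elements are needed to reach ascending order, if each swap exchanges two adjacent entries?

27

Minimum adjacent swaps = number of inversions (each swap of adjacent out-of-order elements removes one inversion and no swap can remove more).
Count inversions — for each element, later elements that are smaller:
16: 15, 11, 8, 7, 6, 0, 5 → 7
15: 11, 8, 7, 6, 0, 5 → 6
11: 8, 7, 6, 0, 5 → 5
8: 7, 6, 0, 5 → 4
7: 6, 0, 5 → 3
6: 0, 5 → 2
0: none → 0
5: none → 0
Total inversions: 7 + 6 + 5 + 4 + 3 + 2 + 0 + 0 = 27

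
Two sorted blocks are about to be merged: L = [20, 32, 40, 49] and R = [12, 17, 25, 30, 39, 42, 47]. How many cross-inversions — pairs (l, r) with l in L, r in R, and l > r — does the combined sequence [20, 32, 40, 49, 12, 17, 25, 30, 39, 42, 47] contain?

Count, for every r in R, how many entries of L exceed r:
r = 12: 20, 32, 40, 49 → 4
r = 17: 20, 32, 40, 49 → 4
r = 25: 32, 40, 49 → 3
r = 30: 32, 40, 49 → 3
r = 39: 40, 49 → 2
r = 42: 49 → 1
r = 47: 49 → 1
Cross-inversions: 4 + 4 + 3 + 3 + 2 + 1 + 1 = 18

18 cross-inversions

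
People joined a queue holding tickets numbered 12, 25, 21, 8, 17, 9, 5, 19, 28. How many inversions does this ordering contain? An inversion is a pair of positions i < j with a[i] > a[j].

18

For each element, count later entries that are smaller:
12 → 8, 9, 5 → 3
25 → 21, 8, 17, 9, 5, 19 → 6
21 → 8, 17, 9, 5, 19 → 5
8 → 5 → 1
17 → 9, 5 → 2
9 → 5 → 1
5 → none → 0
19 → none → 0
28 → none → 0
Sum: 3 + 6 + 5 + 1 + 2 + 1 + 0 + 0 + 0 = 18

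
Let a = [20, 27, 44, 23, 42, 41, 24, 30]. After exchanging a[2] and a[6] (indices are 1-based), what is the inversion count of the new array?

Positions 2 and 6 hold 27 and 41; after swapping, the array is [20, 41, 44, 23, 42, 27, 24, 30].
Sweep left to right; for each value list the smaller values that follow it:
20: 0
41: 4
44: 5
23: 0
42: 3
27: 1
24: 0
30: 0
Sum: 0 + 4 + 5 + 0 + 3 + 1 + 0 + 0 = 13

There are 13 inversions.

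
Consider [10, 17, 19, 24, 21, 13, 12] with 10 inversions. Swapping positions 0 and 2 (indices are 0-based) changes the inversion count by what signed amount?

+3

Positions 0 and 2 hold 10 and 19; after swapping, the array is [19, 17, 10, 24, 21, 13, 12].
Count, for each position, how many later elements it exceeds:
19: 4
17: 3
10: 0
24: 3
21: 2
13: 1
12: 0
Sum: 4 + 3 + 0 + 3 + 2 + 1 + 0 = 13
Change: 13 − 10 = +3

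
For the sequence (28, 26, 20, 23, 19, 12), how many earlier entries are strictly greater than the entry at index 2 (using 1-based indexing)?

1

The element at index 2 is 26.
Elements before it: 28
Those larger than 26: 28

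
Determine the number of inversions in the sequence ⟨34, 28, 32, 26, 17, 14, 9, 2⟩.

27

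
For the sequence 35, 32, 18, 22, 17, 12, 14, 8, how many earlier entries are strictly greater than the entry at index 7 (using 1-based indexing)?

5 such elements

The element at index 7 is 14.
Elements before it: 35, 32, 18, 22, 17, 12
Those larger than 14: 35, 32, 18, 22, 17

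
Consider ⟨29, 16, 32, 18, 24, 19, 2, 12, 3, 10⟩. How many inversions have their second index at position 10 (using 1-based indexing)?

The element at index 10 is 10.
Elements before it: 29, 16, 32, 18, 24, 19, 2, 12, 3
Those larger than 10: 29, 16, 32, 18, 24, 19, 12

7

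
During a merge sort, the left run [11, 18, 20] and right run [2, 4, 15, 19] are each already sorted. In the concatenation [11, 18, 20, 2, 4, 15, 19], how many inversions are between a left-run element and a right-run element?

Count, for every r in R, how many entries of L exceed r:
r = 2: 11, 18, 20 → 3
r = 4: 11, 18, 20 → 3
r = 15: 18, 20 → 2
r = 19: 20 → 1
Cross-inversions: 3 + 3 + 2 + 1 = 9

9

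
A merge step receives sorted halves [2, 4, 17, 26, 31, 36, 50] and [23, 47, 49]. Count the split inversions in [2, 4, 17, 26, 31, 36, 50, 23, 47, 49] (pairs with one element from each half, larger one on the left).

There are 6 split inversions.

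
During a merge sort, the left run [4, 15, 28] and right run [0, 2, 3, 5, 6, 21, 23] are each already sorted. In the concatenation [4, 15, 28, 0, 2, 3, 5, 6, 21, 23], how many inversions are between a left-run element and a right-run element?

There are 15 cross-inversions.

For each element r of the right run, count left-run elements greater than r:
r = 0: 4, 15, 28 → 3
r = 2: 4, 15, 28 → 3
r = 3: 4, 15, 28 → 3
r = 5: 15, 28 → 2
r = 6: 15, 28 → 2
r = 21: 28 → 1
r = 23: 28 → 1
Cross-inversions: 3 + 3 + 3 + 2 + 2 + 1 + 1 = 15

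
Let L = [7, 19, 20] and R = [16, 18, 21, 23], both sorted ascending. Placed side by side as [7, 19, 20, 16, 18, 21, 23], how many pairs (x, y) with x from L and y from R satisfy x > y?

Split inversions: 4

For each element r of the right run, count left-run elements greater than r:
r = 16: 19, 20 → 2
r = 18: 19, 20 → 2
r = 21: none → 0
r = 23: none → 0
Cross-inversions: 2 + 2 + 0 + 0 = 4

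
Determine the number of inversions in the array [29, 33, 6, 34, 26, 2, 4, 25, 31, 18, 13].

34

For each element, count later entries that are smaller:
29 → 6, 26, 2, 4, 25, 18, 13 → 7
33 → 6, 26, 2, 4, 25, 31, 18, 13 → 8
6 → 2, 4 → 2
34 → 26, 2, 4, 25, 31, 18, 13 → 7
26 → 2, 4, 25, 18, 13 → 5
2 → none → 0
4 → none → 0
25 → 18, 13 → 2
31 → 18, 13 → 2
18 → 13 → 1
13 → none → 0
Sum: 7 + 8 + 2 + 7 + 5 + 0 + 0 + 2 + 2 + 1 + 0 = 34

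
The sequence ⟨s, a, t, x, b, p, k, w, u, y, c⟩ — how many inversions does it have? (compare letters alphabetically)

Element-by-element contributions:
s: 5
a: 0
t: 4
x: 6
b: 0
p: 2
k: 1
w: 2
u: 1
y: 1
c: 0
Sum: 5 + 0 + 4 + 6 + 0 + 2 + 1 + 2 + 1 + 1 + 0 = 22

There are 22 inversions.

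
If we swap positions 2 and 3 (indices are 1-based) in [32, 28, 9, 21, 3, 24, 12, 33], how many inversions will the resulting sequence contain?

14

Positions 2 and 3 hold 28 and 9; after swapping, the array is [32, 9, 28, 21, 3, 24, 12, 33].
Sweep left to right; for each value list the smaller values that follow it:
32: 6
9: 1
28: 4
21: 2
3: 0
24: 1
12: 0
33: 0
Sum: 6 + 1 + 4 + 2 + 0 + 1 + 0 + 0 = 14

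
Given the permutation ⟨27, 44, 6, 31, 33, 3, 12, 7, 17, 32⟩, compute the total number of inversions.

24 inversions

Count, for each position, how many later elements it exceeds:
27 → 6, 3, 12, 7, 17 → 5
44 → 6, 31, 33, 3, 12, 7, 17, 32 → 8
6 → 3 → 1
31 → 3, 12, 7, 17 → 4
33 → 3, 12, 7, 17, 32 → 5
3 → none → 0
12 → 7 → 1
7 → none → 0
17 → none → 0
32 → none → 0
Sum: 5 + 8 + 1 + 4 + 5 + 0 + 1 + 0 + 0 + 0 = 24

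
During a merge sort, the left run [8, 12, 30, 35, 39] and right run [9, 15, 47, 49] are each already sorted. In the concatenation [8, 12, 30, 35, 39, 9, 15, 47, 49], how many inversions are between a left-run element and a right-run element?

Take each right-half value and tally the left-half values above it:
r = 9: 12, 30, 35, 39 → 4
r = 15: 30, 35, 39 → 3
r = 47: none → 0
r = 49: none → 0
Cross-inversions: 4 + 3 + 0 + 0 = 7

7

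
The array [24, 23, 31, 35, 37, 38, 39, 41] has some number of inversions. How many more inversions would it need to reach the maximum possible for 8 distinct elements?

Maximum inversions for 8 distinct elements is C(8, 2) = 8·7/2 = 28.
Current inversions — for each element, count later smaller elements:
24: 1
23: 0
31: 0
35: 0
37: 0
38: 0
39: 0
41: 0
Current total: 1 + 0 + 0 + 0 + 0 + 0 + 0 + 0 = 1
Shortfall: 28 − 1 = 27

27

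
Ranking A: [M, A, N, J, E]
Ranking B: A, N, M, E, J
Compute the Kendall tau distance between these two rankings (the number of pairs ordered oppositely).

Assign each item its position (1..5) in the first ordering, then rewrite the second ordering as that position sequence:
positions: M→1, A→2, N→3, J→4, E→5
second ordering as positions: [2, 3, 1, 5, 4]
Discordant pairs = inversions in this position sequence.
2: 1 → 1
3: 1 → 1
1: 0
5: 4 → 1
4: 0
Total: 1 + 1 + 0 + 1 + 0 = 3

3 discordant pairs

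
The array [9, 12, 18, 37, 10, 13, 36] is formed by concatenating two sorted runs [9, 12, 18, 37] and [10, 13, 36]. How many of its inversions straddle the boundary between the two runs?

There are 6 split inversions.

Take each right-half value and tally the left-half values above it:
r = 10: 12, 18, 37 → 3
r = 13: 18, 37 → 2
r = 36: 37 → 1
Cross-inversions: 3 + 2 + 1 = 6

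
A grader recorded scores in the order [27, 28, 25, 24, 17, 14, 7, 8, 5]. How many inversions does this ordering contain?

34 inversions

For each element, count later entries that are smaller:
27: 7
28: 7
25: 6
24: 5
17: 4
14: 3
7: 1
8: 1
5: 0
Sum: 7 + 7 + 6 + 5 + 4 + 3 + 1 + 1 + 0 = 34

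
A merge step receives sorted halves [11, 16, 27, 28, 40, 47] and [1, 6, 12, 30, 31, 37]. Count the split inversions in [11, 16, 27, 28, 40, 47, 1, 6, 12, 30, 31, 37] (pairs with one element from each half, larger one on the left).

23

For each element r of the right run, count left-run elements greater than r:
r = 1: 11, 16, 27, 28, 40, 47 → 6
r = 6: 11, 16, 27, 28, 40, 47 → 6
r = 12: 16, 27, 28, 40, 47 → 5
r = 30: 40, 47 → 2
r = 31: 40, 47 → 2
r = 37: 40, 47 → 2
Cross-inversions: 6 + 6 + 5 + 2 + 2 + 2 = 23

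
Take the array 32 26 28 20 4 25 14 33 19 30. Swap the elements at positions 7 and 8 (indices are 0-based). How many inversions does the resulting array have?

Positions 7 and 8 hold 33 and 19; after swapping, the array is [32, 26, 28, 20, 4, 25, 14, 19, 33, 30].
Element-by-element contributions:
32: 8
26: 5
28: 5
20: 3
4: 0
25: 2
14: 0
19: 0
33: 1
30: 0
Sum: 8 + 5 + 5 + 3 + 0 + 2 + 0 + 0 + 1 + 0 = 24

24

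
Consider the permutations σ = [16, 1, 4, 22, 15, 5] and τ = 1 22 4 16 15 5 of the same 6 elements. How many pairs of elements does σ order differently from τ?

Assign each item its position (1..6) in the first ordering, then rewrite the second ordering as that position sequence:
positions: 16→1, 1→2, 4→3, 22→4, 15→5, 5→6
second ordering as positions: [2, 4, 3, 1, 5, 6]
Discordant pairs = inversions in this position sequence.
2: 1 → 1
4: 3, 1 → 2
3: 1 → 1
1: 0
5: 0
6: 0
Total: 1 + 2 + 1 + 0 + 0 + 0 = 4

There are 4 discordant pairs.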